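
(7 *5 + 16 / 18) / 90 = 323 / 810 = 0.40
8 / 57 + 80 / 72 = 1.25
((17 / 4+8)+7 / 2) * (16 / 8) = 63 / 2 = 31.50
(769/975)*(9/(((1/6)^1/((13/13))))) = 13842/325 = 42.59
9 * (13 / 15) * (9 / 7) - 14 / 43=14603 / 1505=9.70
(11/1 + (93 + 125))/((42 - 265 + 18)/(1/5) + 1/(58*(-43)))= -571126/2556351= -0.22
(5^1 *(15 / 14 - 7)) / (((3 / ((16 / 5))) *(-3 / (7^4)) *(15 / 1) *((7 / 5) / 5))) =162680 / 27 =6025.19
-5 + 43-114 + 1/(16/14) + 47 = -225/8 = -28.12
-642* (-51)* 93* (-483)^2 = 710366404734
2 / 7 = 0.29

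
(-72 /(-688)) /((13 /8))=36 /559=0.06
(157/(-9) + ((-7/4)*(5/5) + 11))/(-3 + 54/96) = 1180/351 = 3.36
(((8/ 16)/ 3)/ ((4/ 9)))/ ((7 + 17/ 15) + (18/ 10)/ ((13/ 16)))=585/ 16144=0.04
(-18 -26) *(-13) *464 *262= 69536896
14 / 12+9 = 61 / 6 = 10.17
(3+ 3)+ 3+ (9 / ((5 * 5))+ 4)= 334 / 25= 13.36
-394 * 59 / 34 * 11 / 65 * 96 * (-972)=10796578.40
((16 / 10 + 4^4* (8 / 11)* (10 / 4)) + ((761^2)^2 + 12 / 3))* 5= 18445962321163 / 11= 1676905665560.27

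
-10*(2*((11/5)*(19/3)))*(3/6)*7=-2926/3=-975.33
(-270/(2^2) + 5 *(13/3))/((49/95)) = -26125/294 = -88.86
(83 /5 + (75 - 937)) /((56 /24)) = -12681 /35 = -362.31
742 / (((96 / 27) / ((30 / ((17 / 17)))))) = 6260.62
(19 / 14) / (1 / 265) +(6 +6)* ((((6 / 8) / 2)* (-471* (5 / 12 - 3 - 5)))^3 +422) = 1653507902204377 / 57344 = 28834889477.62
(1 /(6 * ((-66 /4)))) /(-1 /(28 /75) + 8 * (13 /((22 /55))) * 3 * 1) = -28 /2154735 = -0.00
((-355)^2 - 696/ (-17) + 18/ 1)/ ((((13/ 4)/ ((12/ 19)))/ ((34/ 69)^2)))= 179388352/ 30153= 5949.27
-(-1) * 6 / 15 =2 / 5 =0.40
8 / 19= 0.42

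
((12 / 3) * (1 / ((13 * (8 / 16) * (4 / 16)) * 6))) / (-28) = -4 / 273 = -0.01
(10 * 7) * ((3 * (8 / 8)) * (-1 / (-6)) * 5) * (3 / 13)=525 / 13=40.38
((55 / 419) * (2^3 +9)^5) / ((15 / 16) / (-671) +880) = 9863496016 / 46571431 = 211.79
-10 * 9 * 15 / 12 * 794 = -89325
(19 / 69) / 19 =1 / 69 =0.01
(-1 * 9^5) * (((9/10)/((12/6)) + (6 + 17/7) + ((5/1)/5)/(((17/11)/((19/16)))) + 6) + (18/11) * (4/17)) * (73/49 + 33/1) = -985523853717/30184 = -32650538.49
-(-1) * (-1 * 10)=-10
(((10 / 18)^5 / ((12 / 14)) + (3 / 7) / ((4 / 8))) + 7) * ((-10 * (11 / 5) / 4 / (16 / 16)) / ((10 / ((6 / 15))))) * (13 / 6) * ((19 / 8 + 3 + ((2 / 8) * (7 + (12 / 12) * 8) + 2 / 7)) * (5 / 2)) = -296007382099 / 3333197952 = -88.81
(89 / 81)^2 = 7921 / 6561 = 1.21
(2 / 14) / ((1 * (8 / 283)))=283 / 56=5.05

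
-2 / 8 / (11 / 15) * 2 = -15 / 22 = -0.68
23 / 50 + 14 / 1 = 723 / 50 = 14.46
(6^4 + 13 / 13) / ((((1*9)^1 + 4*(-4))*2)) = -1297 / 14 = -92.64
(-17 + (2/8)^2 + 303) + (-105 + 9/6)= 2921/16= 182.56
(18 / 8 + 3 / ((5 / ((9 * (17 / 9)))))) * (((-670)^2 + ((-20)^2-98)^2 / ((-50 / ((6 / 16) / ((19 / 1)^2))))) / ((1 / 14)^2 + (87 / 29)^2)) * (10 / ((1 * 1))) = 197719908704997 / 31858250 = 6206238.85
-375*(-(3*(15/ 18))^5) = 1171875/ 32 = 36621.09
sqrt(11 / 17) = sqrt(187) / 17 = 0.80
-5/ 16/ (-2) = 5/ 32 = 0.16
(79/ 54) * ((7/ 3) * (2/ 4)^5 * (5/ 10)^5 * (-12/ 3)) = -0.01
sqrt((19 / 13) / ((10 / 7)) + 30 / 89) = sqrt(182077090) / 11570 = 1.17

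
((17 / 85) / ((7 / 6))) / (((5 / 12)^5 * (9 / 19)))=3151872 / 109375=28.82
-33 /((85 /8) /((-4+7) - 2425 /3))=212608 /85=2501.27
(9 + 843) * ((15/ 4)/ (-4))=-3195/ 4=-798.75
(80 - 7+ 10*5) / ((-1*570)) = -0.22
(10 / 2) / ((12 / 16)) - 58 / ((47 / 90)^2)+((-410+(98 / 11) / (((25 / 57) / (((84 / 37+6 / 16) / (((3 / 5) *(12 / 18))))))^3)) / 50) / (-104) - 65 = -1360595039057543544293 / 4915391757619200000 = -276.80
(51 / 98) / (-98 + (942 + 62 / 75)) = 3825 / 6209476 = 0.00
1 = 1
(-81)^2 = 6561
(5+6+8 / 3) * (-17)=-697 / 3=-232.33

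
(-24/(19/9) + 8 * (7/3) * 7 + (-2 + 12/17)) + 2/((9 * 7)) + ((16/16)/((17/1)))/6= 4804223/40698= 118.05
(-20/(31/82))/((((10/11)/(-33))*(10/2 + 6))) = 5412/31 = 174.58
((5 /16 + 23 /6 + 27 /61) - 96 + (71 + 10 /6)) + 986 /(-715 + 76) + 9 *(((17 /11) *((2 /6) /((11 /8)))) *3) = -767629025 /75463344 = -10.17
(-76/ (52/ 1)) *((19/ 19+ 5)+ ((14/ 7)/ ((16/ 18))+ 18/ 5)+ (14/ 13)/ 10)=-17.48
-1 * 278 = -278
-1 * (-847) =847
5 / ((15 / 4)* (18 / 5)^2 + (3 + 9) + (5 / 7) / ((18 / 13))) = 3150 / 38503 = 0.08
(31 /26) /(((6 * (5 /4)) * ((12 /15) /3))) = 31 /52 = 0.60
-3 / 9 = -1 / 3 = -0.33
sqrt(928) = 4*sqrt(58) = 30.46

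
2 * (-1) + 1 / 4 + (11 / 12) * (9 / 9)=-5 / 6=-0.83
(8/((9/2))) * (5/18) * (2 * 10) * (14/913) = 11200/73953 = 0.15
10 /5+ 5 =7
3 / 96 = 1 / 32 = 0.03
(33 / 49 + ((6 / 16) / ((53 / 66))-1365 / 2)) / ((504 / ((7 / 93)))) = -2359321 / 23186016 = -0.10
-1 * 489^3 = -116930169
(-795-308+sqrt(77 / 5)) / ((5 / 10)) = -2206+2 * sqrt(385) / 5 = -2198.15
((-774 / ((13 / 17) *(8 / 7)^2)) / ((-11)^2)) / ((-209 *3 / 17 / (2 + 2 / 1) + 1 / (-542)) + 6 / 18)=4455489591 / 6184092200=0.72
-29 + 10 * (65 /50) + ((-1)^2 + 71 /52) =-709 /52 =-13.63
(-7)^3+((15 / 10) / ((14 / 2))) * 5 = -4787 / 14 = -341.93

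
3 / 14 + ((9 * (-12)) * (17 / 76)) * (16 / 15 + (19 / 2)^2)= -5867439 / 2660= -2205.80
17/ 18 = 0.94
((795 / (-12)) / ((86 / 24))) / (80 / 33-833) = 26235 / 1178587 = 0.02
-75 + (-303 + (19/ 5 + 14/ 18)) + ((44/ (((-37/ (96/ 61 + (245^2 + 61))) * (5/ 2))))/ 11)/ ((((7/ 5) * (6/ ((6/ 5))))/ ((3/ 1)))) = -1057200268/ 710955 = -1487.01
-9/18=-1/2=-0.50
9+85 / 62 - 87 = -4751 / 62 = -76.63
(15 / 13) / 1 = 15 / 13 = 1.15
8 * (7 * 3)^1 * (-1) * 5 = -840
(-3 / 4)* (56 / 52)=-21 / 26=-0.81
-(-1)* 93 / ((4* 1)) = 93 / 4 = 23.25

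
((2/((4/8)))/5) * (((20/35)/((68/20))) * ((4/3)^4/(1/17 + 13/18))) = 8192/15057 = 0.54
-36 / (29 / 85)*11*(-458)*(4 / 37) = 61665120 / 1073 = 57469.82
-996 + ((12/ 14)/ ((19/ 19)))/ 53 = -369510/ 371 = -995.98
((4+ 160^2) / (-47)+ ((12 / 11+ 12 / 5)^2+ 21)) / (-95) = 72733817 / 13506625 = 5.39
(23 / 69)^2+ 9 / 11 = 92 / 99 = 0.93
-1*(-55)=55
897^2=804609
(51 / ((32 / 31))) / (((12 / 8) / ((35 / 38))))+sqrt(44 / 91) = 31.03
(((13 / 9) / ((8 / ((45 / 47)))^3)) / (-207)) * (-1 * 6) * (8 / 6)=14625 / 152827456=0.00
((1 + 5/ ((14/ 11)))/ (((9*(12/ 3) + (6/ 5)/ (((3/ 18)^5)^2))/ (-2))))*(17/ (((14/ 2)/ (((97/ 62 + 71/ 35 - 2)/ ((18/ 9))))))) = -1351687/ 5143497347184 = -0.00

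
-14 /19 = -0.74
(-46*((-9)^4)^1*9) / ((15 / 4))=-3621672 / 5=-724334.40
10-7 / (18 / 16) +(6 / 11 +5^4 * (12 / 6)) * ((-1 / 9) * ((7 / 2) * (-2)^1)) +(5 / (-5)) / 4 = 128855 / 132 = 976.17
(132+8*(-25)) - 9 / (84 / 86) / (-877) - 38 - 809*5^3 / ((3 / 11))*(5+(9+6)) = -273158709017 / 36834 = -7415939.32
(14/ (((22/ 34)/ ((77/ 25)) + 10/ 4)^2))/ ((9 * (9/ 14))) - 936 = -31530249176/ 33698025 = -935.67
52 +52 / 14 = 390 / 7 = 55.71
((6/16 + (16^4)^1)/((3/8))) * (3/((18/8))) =233018.22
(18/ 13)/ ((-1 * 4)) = -9/ 26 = -0.35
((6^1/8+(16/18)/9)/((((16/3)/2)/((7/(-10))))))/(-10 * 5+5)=77/15552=0.00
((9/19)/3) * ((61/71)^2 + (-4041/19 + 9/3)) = -60037935/1819801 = -32.99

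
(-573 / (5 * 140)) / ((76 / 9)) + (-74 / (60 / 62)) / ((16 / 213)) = -27080381 / 26600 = -1018.06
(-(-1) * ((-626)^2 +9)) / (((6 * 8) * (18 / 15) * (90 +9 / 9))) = 150725 / 2016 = 74.76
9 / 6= 3 / 2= 1.50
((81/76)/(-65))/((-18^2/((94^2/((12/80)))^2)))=390374480/2223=175607.05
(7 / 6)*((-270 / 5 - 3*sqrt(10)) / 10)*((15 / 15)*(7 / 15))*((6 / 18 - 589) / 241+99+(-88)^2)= -277767427 / 12050 - 277767427*sqrt(10) / 216900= -27100.93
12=12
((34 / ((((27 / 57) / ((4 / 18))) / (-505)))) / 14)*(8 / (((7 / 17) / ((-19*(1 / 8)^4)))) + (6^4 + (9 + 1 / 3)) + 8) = -2303182331965 / 3048192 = -755589.65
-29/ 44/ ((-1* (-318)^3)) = -29/ 1414927008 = -0.00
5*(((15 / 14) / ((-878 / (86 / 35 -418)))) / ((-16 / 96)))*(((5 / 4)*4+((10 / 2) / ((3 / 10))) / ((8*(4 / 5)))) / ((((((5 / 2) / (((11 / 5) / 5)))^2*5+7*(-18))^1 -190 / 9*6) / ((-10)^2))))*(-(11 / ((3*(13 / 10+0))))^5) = -71839455891500000000 / 3174714397938993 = -22628.64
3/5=0.60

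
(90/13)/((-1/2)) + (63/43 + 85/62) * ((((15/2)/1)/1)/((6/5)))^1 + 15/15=676437/138632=4.88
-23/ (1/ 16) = -368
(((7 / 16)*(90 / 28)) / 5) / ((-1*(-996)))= 3 / 10624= 0.00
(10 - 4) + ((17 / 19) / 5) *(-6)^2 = 1182 / 95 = 12.44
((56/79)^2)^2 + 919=35804958935/38950081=919.25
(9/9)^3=1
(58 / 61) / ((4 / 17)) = 493 / 122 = 4.04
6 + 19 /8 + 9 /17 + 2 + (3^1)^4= 12499 /136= 91.90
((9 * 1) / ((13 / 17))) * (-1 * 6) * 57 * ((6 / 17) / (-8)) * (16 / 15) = 12312 / 65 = 189.42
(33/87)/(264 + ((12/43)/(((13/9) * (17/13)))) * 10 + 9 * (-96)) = -8041/12688080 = -0.00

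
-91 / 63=-13 / 9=-1.44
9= 9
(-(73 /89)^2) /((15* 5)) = -5329 /594075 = -0.01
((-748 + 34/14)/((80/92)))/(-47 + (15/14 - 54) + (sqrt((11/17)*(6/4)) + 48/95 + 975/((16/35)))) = -3355365117456844/7957434947189657 + 48533359840*sqrt(1122)/7957434947189657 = -0.42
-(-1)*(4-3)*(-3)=-3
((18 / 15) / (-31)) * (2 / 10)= -6 / 775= -0.01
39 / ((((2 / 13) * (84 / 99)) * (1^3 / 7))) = 16731 / 8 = 2091.38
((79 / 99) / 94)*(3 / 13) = 79 / 40326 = 0.00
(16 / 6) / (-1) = -8 / 3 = -2.67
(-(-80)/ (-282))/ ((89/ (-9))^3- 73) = 4860/ 17817371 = 0.00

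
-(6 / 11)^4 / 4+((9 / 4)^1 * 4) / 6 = 43275 / 29282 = 1.48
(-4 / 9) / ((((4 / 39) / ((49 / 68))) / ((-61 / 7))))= 5551 / 204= 27.21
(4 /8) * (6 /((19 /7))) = 21 /19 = 1.11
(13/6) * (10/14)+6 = 317/42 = 7.55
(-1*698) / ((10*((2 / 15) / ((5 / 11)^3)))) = -130875 / 2662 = -49.16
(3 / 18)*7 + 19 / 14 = 2.52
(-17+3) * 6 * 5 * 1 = -420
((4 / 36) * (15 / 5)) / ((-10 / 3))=-1 / 10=-0.10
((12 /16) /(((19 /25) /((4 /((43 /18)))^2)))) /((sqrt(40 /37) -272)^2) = 33266700 /(35131 * (5032 -sqrt(370))^2) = 0.00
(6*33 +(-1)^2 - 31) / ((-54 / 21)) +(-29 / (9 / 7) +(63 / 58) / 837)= -1422197 / 16182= -87.89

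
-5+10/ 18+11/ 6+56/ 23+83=34289/ 414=82.82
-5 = -5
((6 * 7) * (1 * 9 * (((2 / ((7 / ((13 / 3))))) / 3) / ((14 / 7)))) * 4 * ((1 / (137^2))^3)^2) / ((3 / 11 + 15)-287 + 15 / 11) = -1716 / 65006648258052630174939000047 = -0.00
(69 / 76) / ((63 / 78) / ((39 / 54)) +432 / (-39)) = -3887 / 42636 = -0.09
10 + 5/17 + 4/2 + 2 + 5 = 328/17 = 19.29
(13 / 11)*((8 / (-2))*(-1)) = 52 / 11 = 4.73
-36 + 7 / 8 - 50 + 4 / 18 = -6113 / 72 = -84.90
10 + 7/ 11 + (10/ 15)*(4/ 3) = 1141/ 99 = 11.53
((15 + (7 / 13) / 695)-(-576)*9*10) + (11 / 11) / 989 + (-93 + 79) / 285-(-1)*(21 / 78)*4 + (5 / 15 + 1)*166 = 680117080001 / 13059745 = 52077.36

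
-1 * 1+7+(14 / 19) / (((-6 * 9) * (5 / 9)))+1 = 1988 / 285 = 6.98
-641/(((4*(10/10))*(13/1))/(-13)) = 160.25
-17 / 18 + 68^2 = 83215 / 18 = 4623.06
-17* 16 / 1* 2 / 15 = -544 / 15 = -36.27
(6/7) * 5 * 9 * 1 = 270/7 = 38.57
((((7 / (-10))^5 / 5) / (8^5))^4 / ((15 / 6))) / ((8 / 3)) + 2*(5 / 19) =14411518807585587200000004548159178963884057 / 27381885734412615680000000000000000000000000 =0.53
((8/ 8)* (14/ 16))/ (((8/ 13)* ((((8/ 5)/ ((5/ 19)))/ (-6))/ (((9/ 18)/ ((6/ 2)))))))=-2275/ 9728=-0.23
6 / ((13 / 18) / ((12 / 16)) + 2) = 2.02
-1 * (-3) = 3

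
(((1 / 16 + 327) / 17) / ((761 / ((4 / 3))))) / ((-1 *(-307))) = 5233 / 47659908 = 0.00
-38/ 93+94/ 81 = 1888/ 2511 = 0.75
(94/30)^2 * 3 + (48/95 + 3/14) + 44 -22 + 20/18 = 53.28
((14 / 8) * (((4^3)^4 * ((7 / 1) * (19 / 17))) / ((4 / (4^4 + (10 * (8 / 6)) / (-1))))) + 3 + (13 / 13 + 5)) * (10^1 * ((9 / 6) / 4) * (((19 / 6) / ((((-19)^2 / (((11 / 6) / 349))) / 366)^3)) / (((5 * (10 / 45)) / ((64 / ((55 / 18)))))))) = 4216087352231387797032 / 8946706931979835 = 471244.60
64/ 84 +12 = 268/ 21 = 12.76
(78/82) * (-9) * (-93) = 32643/41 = 796.17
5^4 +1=626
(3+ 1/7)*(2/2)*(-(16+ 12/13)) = -4840/91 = -53.19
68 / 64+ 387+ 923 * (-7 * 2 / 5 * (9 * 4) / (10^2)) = -1084643 / 2000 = -542.32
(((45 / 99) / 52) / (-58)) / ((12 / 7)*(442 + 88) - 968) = 35 / 13801216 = 0.00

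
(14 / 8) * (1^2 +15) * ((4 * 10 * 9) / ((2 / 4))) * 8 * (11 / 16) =110880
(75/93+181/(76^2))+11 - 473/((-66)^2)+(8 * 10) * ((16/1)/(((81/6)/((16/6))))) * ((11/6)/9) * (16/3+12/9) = 4588723307909/12922650576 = 355.09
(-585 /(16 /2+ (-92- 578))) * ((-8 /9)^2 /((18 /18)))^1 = 2080 /2979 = 0.70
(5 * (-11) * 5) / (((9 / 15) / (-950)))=1306250 / 3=435416.67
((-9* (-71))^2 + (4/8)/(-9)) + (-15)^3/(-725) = 213145963/522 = 408325.60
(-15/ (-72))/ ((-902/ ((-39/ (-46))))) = -65/ 331936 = -0.00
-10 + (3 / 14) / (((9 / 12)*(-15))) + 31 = 2203 / 105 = 20.98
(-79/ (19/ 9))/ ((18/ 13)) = -1027/ 38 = -27.03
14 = 14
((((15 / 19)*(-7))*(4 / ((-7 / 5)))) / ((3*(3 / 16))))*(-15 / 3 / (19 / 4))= -32000 / 1083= -29.55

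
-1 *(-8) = 8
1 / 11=0.09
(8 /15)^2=64 /225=0.28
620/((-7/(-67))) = 41540/7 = 5934.29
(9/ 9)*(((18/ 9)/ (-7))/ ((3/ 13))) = -26/ 21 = -1.24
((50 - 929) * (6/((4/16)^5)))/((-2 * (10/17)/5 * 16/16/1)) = 22952448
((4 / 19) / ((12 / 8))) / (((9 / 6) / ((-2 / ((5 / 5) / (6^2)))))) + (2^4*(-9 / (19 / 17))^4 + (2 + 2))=8767343828 / 130321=67274.99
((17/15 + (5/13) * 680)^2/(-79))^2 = 6883228900979087281/9023865800625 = 762780.50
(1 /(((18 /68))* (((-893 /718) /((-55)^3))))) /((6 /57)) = 4800882.39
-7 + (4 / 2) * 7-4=3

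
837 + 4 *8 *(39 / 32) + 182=1058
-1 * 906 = -906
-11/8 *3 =-33/8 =-4.12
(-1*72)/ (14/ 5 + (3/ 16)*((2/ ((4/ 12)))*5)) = -2880/ 337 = -8.55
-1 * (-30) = 30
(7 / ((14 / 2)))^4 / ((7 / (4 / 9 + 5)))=7 / 9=0.78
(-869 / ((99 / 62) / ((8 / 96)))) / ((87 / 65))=-159185 / 4698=-33.88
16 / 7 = 2.29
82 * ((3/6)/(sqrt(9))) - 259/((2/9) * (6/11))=-25477/12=-2123.08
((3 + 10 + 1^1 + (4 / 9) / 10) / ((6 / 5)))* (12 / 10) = 632 / 45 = 14.04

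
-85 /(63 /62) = -5270 /63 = -83.65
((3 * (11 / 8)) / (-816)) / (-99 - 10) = 11 / 237184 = 0.00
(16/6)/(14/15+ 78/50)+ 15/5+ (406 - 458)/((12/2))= -2579/561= -4.60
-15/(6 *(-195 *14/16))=4/273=0.01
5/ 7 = 0.71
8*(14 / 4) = 28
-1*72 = -72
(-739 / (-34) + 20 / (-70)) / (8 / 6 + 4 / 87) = 29609 / 1904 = 15.55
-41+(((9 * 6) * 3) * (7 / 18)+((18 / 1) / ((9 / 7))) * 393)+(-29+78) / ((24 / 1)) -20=132145 / 24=5506.04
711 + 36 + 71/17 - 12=12566/17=739.18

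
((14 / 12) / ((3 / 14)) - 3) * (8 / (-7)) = -176 / 63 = -2.79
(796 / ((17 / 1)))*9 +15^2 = 10989 / 17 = 646.41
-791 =-791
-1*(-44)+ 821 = 865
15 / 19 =0.79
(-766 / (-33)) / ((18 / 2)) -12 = -2798 / 297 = -9.42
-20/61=-0.33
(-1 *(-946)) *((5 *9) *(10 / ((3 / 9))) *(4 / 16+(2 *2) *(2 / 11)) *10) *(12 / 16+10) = 268336125 / 2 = 134168062.50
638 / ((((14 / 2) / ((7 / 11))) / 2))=116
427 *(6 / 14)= 183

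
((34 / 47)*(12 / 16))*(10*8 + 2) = 2091 / 47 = 44.49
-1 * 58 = -58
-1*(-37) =37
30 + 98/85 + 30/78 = 34849/1105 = 31.54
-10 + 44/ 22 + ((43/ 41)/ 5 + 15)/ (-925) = -1520118/ 189625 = -8.02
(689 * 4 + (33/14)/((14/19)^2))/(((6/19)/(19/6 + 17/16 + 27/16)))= 51718.06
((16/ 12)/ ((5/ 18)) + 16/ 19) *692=370912/ 95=3904.34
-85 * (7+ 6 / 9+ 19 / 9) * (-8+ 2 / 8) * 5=289850 / 9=32205.56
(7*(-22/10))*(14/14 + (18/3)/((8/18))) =-2233/10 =-223.30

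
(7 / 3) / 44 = 0.05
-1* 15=-15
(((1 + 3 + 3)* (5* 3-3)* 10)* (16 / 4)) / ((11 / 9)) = 30240 / 11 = 2749.09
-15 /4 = -3.75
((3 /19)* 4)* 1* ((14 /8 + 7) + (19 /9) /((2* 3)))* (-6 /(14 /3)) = -983 /133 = -7.39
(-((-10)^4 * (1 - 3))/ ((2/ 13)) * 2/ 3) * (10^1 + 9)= 4940000/ 3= 1646666.67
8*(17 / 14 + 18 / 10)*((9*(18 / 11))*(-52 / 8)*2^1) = -4616.79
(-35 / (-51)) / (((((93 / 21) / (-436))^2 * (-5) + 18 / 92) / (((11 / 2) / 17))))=41240851960 / 36245501151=1.14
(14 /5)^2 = 196 /25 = 7.84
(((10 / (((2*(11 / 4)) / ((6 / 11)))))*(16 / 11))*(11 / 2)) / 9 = 320 / 363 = 0.88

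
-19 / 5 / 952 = -19 / 4760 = -0.00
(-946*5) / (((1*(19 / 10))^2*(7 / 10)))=-4730000 / 2527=-1871.78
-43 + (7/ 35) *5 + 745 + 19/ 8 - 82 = 4987/ 8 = 623.38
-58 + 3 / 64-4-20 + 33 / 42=-36363 / 448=-81.17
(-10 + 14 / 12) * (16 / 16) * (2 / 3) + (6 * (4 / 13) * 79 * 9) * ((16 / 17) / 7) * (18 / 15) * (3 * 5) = 44147897 / 13923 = 3170.86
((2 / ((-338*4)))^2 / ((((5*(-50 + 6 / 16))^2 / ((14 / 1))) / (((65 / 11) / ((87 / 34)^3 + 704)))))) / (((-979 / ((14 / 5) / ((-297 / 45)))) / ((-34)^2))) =35621372416 / 17429874579109982055495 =0.00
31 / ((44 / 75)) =52.84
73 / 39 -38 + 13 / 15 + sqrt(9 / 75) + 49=sqrt(3) / 5 + 893 / 65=14.08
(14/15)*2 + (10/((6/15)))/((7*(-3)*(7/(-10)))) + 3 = 1609/245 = 6.57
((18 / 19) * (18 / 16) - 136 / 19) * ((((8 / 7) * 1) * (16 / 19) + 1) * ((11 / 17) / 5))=-1329273 / 859180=-1.55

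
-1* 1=-1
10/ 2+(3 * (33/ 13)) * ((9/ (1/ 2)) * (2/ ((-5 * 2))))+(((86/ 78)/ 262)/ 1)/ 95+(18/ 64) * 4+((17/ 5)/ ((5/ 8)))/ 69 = -9471498859/ 446526600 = -21.21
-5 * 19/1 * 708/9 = -22420/3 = -7473.33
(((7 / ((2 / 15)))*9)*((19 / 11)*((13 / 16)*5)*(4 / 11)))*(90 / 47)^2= 4420.92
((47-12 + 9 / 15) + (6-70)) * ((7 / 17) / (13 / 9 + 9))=-4473 / 3995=-1.12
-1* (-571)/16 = 571/16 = 35.69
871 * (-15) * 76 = -992940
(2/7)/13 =2/91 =0.02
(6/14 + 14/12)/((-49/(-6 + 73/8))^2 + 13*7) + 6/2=26569789/8842638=3.00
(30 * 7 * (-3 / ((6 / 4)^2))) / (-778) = 140 / 389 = 0.36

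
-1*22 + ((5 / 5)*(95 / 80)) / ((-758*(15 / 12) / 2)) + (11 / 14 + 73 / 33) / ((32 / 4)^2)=-1230205793 / 56031360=-21.96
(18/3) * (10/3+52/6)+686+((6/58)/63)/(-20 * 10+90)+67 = 55266749/66990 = 825.00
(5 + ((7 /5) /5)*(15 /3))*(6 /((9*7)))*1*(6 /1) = 128 /35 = 3.66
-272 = -272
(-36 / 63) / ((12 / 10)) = -10 / 21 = -0.48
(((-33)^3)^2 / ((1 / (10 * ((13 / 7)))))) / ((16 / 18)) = 755508761865 / 28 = 26982455780.89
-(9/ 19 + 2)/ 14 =-47/ 266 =-0.18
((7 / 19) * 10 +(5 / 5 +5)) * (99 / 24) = 759 / 19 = 39.95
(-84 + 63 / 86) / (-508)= 0.16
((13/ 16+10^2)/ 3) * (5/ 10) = 1613/ 96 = 16.80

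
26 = 26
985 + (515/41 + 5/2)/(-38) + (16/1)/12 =985.94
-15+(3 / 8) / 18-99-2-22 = -137.98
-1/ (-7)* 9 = 9/ 7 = 1.29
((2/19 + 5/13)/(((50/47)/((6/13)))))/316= 17061/25366900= 0.00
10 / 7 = 1.43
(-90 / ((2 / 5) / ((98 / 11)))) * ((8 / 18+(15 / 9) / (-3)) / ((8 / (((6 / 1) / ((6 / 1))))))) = 1225 / 44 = 27.84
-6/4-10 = -23/2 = -11.50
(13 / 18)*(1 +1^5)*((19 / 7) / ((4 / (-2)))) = -247 / 126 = -1.96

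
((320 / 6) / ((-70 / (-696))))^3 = 51147440128 / 343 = 149117901.25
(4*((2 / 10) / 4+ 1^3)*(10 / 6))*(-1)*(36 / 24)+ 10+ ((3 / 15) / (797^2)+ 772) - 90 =4328949337 / 6352090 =681.50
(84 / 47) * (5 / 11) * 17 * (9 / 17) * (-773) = -2921940 / 517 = -5651.72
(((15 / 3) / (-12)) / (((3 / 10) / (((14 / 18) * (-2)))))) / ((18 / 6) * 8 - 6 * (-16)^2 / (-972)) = 25 / 296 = 0.08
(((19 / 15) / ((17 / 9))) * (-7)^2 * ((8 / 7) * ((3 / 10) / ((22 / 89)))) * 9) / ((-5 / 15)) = -5752782 / 4675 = -1230.54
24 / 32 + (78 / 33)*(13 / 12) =437 / 132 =3.31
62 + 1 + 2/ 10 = 316/ 5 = 63.20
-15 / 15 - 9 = -10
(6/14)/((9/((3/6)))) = 1/42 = 0.02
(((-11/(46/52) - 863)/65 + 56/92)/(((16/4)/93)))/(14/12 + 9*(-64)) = 1072755/2062502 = 0.52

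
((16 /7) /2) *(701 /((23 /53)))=1846.11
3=3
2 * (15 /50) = 0.60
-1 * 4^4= -256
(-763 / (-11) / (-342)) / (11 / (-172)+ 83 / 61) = -4002698 / 25591005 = -0.16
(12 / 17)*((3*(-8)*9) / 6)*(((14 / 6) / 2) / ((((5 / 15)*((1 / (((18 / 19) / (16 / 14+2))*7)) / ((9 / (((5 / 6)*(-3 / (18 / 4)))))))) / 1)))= 54010152 / 17765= 3040.26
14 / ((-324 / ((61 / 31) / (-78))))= 427 / 391716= 0.00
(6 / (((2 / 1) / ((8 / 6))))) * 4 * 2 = 32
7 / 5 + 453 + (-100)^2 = 52272 / 5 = 10454.40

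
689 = 689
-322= -322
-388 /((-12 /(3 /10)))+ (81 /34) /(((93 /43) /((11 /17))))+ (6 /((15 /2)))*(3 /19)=8969849 /851105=10.54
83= 83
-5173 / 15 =-344.87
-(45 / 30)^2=-9 / 4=-2.25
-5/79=-0.06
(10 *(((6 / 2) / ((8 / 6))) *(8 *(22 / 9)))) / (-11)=-40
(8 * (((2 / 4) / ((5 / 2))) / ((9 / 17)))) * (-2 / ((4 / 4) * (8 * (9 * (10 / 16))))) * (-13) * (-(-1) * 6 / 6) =3536 / 2025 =1.75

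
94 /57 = 1.65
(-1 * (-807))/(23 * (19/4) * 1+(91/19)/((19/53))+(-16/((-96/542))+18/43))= 150324732/39744229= 3.78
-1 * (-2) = 2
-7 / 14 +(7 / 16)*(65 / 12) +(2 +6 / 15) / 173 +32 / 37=16889603 / 6144960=2.75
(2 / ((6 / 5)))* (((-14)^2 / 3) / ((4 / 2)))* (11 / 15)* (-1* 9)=-1078 / 3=-359.33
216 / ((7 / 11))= 2376 / 7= 339.43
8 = 8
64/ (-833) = -64/ 833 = -0.08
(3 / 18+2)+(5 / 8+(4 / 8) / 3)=2.96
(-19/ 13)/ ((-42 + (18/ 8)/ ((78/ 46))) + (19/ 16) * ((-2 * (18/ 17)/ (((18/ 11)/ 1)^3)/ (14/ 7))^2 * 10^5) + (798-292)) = -288211608/ 1459184913701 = -0.00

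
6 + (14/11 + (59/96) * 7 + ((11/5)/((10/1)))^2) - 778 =-505808681/660000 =-766.38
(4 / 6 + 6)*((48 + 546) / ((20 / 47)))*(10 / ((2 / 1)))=46530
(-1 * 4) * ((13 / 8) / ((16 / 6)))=-39 / 16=-2.44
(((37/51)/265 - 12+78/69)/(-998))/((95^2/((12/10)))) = 3377899/2333137810625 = 0.00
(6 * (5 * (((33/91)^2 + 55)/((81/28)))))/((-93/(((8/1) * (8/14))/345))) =-116875264/1434757779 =-0.08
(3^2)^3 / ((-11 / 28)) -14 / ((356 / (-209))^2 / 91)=-1599540383 / 697048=-2294.73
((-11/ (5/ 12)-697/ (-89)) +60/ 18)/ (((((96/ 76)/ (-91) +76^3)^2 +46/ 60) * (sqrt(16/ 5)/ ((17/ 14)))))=-13423871279 * sqrt(5)/ 559306775312876128628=-0.00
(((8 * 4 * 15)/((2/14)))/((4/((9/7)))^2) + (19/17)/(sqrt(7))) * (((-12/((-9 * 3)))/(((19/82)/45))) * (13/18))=10660 * sqrt(7)/1071 + 2878200/133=21666.94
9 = 9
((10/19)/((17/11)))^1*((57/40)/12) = 11/272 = 0.04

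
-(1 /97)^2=-1 /9409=-0.00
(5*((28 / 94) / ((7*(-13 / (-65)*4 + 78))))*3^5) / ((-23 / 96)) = -2.74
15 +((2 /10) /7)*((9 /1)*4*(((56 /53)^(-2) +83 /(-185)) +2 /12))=79350633 /5076400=15.63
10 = 10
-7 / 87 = -0.08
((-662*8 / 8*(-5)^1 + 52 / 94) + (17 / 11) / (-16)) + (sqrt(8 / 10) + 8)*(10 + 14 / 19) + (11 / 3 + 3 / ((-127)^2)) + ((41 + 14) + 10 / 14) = 408*sqrt(5) / 95 + 183963209442191 / 53234216112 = 3465.34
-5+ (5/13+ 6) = 18/13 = 1.38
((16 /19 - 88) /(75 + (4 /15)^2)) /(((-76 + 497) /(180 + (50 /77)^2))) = -398577672000 /801073765261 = -0.50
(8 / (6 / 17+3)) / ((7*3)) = 136 / 1197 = 0.11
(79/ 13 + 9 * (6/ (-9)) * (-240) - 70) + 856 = 29017/ 13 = 2232.08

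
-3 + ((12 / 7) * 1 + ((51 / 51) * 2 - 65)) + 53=-79 / 7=-11.29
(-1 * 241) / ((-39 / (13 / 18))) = 241 / 54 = 4.46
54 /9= 6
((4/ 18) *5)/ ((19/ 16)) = 160/ 171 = 0.94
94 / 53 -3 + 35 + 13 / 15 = 27539 / 795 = 34.64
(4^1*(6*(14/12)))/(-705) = -28/705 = -0.04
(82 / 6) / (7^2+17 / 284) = 11644 / 41799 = 0.28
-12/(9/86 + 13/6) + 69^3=96251589/293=328503.72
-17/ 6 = -2.83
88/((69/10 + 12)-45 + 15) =-880/111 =-7.93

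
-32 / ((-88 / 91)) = 364 / 11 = 33.09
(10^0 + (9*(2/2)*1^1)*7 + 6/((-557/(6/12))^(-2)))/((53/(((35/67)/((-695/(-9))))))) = 469100520/493589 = 950.39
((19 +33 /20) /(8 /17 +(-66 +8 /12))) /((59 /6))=-1071 /33080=-0.03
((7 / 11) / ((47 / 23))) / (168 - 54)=161 / 58938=0.00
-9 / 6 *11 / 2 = -33 / 4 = -8.25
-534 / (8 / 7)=-1869 / 4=-467.25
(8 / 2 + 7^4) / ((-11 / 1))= -2405 / 11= -218.64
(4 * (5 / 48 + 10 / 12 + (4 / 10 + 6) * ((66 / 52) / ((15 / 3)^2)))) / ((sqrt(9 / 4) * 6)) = 3647 / 6500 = 0.56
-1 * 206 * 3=-618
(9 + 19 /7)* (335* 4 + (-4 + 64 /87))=9536272 /609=15658.90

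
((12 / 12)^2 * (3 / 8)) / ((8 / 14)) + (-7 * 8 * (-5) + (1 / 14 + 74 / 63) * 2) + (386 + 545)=2447723 / 2016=1214.15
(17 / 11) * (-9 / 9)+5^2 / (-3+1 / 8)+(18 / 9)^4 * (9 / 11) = 721 / 253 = 2.85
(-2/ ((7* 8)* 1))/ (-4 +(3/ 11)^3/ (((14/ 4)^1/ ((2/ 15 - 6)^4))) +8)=-1875/ 570448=-0.00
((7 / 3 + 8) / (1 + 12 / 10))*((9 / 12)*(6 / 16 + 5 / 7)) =9455 / 2464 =3.84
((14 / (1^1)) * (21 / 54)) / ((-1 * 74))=-0.07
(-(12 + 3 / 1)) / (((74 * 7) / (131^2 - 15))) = -496.51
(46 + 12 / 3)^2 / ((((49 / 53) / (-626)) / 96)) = -7962720000 / 49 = -162504489.80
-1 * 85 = -85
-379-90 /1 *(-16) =1061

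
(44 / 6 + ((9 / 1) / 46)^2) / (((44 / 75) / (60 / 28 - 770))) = -898296875 / 93104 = -9648.32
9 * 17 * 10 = 1530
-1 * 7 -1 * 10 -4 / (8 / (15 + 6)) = -55 / 2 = -27.50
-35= -35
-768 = -768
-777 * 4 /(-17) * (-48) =-149184 /17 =-8775.53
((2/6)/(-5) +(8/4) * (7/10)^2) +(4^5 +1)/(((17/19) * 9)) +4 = 132.20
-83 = -83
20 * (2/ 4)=10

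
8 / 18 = 0.44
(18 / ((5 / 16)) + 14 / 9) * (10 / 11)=53.78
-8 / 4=-2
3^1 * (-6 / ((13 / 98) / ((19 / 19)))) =-1764 / 13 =-135.69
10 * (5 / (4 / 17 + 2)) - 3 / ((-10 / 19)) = 5333 / 190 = 28.07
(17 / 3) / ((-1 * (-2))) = 17 / 6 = 2.83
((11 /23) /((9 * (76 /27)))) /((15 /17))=187 /8740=0.02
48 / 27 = 1.78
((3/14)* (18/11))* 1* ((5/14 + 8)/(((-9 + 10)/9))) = 28431/1078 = 26.37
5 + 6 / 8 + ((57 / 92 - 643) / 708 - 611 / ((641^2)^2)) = 53252407194854617 / 10996467705142896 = 4.84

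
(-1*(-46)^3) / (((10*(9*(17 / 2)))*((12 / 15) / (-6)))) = -954.27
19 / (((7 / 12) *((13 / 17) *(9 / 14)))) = 2584 / 39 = 66.26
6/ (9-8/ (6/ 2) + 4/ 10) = 90/ 101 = 0.89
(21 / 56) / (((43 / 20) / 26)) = 195 / 43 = 4.53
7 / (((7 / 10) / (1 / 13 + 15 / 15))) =140 / 13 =10.77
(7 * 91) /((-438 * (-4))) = 637 /1752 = 0.36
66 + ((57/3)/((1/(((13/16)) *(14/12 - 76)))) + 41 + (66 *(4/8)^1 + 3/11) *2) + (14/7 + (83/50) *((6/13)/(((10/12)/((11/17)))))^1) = -28562282821/29172000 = -979.10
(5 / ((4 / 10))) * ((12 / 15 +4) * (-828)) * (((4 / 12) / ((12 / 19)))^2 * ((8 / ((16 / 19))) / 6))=-788785 / 36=-21910.69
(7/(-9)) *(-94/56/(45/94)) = 2209/810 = 2.73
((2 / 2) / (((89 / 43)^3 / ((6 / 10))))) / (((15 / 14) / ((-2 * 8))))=-17809568 / 17624225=-1.01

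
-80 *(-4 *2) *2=1280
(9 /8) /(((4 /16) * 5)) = 9 /10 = 0.90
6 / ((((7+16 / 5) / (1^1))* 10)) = 1 / 17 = 0.06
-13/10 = -1.30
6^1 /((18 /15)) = 5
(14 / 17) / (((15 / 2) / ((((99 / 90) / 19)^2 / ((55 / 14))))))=1078 / 11506875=0.00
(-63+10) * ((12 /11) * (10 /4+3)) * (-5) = 1590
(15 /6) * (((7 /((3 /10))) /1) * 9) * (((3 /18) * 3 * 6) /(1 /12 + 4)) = 2700 /7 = 385.71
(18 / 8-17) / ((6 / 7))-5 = -533 / 24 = -22.21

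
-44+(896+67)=919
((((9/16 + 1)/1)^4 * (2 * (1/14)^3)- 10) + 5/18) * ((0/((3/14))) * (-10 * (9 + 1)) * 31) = 0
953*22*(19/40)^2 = 3784363/800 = 4730.45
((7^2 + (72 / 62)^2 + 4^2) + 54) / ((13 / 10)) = 1156550 / 12493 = 92.58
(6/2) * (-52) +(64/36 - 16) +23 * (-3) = -239.22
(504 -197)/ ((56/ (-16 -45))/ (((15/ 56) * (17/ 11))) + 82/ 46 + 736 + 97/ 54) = 1977009390/ 4748436701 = 0.42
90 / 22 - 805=-8810 / 11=-800.91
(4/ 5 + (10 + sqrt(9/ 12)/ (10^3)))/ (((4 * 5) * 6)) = sqrt(3)/ 240000 + 9/ 100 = 0.09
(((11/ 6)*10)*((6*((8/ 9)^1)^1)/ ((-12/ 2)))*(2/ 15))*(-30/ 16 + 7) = -902/ 81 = -11.14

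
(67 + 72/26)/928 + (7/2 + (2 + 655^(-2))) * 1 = 28855804539/5175757600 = 5.58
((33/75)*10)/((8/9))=4.95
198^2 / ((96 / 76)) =62073 / 2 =31036.50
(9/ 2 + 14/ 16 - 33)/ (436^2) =-221/ 1520768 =-0.00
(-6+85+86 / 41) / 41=3325 / 1681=1.98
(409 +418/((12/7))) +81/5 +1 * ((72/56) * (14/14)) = 140767/210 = 670.32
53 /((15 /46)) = 2438 /15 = 162.53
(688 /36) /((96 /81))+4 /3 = 419 /24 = 17.46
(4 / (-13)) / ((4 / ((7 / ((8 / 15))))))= -105 / 104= -1.01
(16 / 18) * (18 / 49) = 16 / 49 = 0.33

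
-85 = -85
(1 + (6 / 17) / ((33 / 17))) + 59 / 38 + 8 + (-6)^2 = 19535 / 418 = 46.73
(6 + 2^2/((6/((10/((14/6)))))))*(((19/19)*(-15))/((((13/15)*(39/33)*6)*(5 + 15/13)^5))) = -2247531/917504000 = -0.00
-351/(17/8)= -2808/17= -165.18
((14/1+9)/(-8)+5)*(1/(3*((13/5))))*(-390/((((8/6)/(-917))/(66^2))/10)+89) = 993120636065/312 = 3183078961.75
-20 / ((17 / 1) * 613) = -20 / 10421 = -0.00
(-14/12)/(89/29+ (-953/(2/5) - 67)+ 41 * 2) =29/58773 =0.00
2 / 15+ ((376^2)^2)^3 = 119769268806400931637790129520642 / 15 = 7984617920426728775852675000000.00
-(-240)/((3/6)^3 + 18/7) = 13440/151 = 89.01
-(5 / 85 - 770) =13089 / 17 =769.94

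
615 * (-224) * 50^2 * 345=-118818000000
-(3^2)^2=-81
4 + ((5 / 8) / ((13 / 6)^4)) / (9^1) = 114334 / 28561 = 4.00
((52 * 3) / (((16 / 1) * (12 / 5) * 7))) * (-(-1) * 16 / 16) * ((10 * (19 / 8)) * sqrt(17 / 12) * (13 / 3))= 80275 * sqrt(51) / 8064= 71.09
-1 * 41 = -41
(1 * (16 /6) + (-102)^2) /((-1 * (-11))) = 31220 /33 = 946.06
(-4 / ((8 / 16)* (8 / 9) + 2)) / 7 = -18 / 77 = -0.23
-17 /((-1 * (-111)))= -17 /111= -0.15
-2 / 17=-0.12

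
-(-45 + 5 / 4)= 175 / 4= 43.75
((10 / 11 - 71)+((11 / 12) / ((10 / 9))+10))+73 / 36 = -226663 / 3960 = -57.24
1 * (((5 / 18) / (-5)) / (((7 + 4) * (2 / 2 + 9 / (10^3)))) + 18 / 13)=1.38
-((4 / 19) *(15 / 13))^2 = -3600 / 61009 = -0.06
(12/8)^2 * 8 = 18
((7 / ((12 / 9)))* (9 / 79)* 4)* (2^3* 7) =10584 / 79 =133.97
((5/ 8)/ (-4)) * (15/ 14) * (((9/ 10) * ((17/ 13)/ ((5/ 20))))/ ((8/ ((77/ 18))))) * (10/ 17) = -825/ 3328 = -0.25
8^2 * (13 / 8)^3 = 2197 / 8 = 274.62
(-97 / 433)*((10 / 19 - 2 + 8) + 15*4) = -122608 / 8227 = -14.90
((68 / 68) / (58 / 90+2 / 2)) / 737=45 / 54538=0.00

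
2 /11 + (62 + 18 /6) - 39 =288 /11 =26.18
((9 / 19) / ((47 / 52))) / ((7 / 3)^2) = 4212 / 43757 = 0.10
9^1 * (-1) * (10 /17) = -90 /17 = -5.29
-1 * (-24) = 24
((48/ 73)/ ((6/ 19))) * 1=152/ 73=2.08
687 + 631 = 1318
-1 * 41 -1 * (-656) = 615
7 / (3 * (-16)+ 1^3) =-0.15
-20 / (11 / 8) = -160 / 11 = -14.55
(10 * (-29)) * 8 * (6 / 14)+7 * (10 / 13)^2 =-1171340 / 1183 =-990.14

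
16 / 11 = 1.45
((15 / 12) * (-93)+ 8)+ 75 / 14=-2881 / 28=-102.89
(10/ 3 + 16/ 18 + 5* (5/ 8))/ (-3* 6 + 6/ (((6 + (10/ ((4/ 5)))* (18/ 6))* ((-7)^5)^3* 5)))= -364161705620177815/ 892161758948488848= -0.41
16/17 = 0.94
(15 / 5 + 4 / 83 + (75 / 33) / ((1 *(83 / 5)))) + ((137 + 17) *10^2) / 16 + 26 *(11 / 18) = 16131187 / 16434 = 981.57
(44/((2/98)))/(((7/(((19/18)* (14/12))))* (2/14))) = 71687/27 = 2655.07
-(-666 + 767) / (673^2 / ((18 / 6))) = -303 / 452929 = -0.00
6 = 6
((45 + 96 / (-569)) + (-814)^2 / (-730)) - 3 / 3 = -179405462 / 207685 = -863.83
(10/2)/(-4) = -5/4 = -1.25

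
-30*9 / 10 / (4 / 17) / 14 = -459 / 56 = -8.20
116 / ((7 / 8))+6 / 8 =3733 / 28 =133.32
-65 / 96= -0.68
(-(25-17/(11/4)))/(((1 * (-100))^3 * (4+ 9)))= 207/143000000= 0.00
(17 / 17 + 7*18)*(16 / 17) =2032 / 17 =119.53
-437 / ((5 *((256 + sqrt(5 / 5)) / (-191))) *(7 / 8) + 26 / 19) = 12686984 / 131177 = 96.72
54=54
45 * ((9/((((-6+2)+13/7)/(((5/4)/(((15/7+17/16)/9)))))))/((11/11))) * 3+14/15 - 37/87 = -310693361/156165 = -1989.52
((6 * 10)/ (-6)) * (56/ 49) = -80/ 7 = -11.43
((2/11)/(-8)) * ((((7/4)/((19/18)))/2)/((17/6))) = -189/28424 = -0.01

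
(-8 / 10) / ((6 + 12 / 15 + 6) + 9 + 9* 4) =-4 / 289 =-0.01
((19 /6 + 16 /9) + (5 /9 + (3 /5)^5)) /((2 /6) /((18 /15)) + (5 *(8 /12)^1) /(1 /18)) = 313749 /3390625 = 0.09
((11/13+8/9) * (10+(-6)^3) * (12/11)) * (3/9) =-167272/1287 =-129.97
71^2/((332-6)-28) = 5041/298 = 16.92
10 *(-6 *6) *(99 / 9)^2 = -43560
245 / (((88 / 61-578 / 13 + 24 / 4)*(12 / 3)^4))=-194285 / 7515136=-0.03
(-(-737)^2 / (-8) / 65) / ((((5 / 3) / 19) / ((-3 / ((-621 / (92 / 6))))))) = 10320211 / 11700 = 882.07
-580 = -580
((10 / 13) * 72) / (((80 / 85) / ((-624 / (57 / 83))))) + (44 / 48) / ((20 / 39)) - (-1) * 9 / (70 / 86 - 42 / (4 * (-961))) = -5539349309479 / 103622960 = -53456.78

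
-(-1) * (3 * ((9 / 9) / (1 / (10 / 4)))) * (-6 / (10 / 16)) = -72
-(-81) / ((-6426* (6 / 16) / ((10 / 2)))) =-20 / 119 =-0.17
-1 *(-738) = 738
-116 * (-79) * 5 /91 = 45820 /91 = 503.52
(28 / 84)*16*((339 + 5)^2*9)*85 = 482810880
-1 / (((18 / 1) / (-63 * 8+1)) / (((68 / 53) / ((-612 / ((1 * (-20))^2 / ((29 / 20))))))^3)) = -128768000000000 / 23822736124833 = -5.41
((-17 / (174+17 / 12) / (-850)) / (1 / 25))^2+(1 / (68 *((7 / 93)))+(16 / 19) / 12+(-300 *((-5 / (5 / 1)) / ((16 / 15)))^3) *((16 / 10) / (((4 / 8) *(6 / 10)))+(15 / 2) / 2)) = 276450680555115173 / 123107911987200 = 2245.60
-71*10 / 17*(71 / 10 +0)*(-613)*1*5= 15450665 / 17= 908862.65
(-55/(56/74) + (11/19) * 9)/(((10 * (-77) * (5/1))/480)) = 39156/4655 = 8.41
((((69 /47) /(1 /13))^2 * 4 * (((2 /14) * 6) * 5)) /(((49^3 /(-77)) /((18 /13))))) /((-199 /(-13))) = -19117509840 /51717441559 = -0.37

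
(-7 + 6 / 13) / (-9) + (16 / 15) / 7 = 3599 / 4095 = 0.88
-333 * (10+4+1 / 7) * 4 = -131868 / 7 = -18838.29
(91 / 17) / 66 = 91 / 1122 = 0.08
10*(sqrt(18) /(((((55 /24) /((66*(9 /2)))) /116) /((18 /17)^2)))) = 146126592*sqrt(2) /289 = 715066.46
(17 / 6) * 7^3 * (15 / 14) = 4165 / 4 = 1041.25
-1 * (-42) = 42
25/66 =0.38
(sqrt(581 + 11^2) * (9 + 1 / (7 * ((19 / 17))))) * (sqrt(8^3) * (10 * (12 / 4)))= 3496320 * sqrt(39) / 133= 164169.26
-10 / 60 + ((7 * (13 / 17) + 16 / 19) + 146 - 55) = 188041 / 1938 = 97.03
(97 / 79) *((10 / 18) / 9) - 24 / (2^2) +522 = 3302369 / 6399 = 516.08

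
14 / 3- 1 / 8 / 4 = 445 / 96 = 4.64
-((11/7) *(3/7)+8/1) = -425/49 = -8.67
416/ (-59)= -416/ 59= -7.05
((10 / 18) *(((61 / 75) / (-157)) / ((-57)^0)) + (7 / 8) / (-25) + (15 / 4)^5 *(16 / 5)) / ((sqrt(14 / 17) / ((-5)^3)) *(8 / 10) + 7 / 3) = 402367405525 *sqrt(238) / 2452128557424 + 4275153683703125 / 4203648955584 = 1019.54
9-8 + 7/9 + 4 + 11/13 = 775/117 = 6.62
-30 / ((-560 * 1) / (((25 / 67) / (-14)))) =-0.00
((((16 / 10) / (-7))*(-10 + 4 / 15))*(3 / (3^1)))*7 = 1168 / 75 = 15.57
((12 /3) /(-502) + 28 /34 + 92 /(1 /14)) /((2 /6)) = 16498128 /4267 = 3866.45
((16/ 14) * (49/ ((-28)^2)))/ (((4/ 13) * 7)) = 13/ 392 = 0.03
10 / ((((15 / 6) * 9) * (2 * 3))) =2 / 27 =0.07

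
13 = 13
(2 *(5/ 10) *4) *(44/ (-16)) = -11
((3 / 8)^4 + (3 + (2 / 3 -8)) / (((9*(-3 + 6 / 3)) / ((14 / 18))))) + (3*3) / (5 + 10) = 4948079 / 4976640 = 0.99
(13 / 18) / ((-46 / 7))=-91 / 828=-0.11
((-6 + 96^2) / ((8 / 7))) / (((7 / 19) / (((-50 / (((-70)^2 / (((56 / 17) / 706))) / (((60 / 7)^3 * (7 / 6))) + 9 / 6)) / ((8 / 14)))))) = -2756092500 / 2060503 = -1337.58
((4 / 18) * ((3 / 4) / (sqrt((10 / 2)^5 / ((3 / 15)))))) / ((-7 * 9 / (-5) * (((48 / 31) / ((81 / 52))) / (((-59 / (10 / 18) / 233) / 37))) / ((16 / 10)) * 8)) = -16461 / 62760880000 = -0.00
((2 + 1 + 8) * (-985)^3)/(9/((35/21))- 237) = 45390275.80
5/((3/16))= 80/3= 26.67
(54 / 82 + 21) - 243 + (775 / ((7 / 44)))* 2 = 9521.52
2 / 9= 0.22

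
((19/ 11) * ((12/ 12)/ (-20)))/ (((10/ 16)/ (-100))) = 152/ 11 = 13.82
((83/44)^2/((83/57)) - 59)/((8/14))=-766451/7744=-98.97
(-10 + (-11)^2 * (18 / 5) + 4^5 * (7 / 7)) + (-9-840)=3003 / 5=600.60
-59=-59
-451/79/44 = -41/316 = -0.13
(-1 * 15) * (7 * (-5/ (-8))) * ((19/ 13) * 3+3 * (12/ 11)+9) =-625275/ 572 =-1093.14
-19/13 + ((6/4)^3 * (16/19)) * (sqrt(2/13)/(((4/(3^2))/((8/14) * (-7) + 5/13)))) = -11421 * sqrt(26)/6422-19/13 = -10.53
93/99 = 31/33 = 0.94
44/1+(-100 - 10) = -66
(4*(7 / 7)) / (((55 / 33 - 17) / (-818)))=4908 / 23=213.39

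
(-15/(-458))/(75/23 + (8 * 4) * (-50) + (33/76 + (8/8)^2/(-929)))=-4059730/197873444991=-0.00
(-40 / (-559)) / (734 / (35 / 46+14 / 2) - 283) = -14280 / 37602253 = -0.00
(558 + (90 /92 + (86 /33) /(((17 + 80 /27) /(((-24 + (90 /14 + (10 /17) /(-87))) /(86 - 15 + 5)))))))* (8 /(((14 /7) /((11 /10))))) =9995609952084 /4064294465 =2459.37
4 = 4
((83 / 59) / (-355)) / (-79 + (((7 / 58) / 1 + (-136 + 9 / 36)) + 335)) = -9628 / 292455035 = -0.00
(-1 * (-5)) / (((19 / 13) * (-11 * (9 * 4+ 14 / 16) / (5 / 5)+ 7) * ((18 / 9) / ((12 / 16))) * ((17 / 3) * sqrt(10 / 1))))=-39 * sqrt(10) / 686698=-0.00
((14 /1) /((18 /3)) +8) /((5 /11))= 341 /15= 22.73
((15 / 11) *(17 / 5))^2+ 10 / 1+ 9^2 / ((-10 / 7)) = -30497 / 1210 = -25.20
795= 795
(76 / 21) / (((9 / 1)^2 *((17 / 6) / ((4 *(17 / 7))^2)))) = 41344 / 27783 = 1.49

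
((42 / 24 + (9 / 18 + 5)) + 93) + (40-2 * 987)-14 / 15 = -1834.68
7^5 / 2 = 8403.50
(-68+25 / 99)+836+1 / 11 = 76066 / 99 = 768.34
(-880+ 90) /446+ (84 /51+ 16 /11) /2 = -9195 /41701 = -0.22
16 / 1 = 16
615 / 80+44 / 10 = 967 / 80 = 12.09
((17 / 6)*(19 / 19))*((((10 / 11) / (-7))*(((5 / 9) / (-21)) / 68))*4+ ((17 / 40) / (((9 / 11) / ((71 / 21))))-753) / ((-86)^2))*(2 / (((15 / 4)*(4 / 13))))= -96454104851 / 193741178400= -0.50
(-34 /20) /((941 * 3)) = -17 /28230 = -0.00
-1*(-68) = 68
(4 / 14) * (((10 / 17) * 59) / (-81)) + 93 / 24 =289369 / 77112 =3.75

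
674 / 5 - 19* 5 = 199 / 5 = 39.80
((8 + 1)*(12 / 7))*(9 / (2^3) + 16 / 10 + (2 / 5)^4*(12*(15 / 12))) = 83943 / 1750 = 47.97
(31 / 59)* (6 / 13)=186 / 767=0.24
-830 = -830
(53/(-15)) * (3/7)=-53/35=-1.51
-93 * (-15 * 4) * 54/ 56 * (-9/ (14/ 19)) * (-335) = 2157639525/ 98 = 22016729.85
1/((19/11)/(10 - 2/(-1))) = 132/19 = 6.95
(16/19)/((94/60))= 480/893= 0.54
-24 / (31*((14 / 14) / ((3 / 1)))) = -2.32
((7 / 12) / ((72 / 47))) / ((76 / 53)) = 0.27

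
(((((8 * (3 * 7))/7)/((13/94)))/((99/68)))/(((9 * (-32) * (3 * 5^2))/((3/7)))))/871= -1598/588512925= -0.00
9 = 9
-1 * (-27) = 27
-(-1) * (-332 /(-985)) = 332 /985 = 0.34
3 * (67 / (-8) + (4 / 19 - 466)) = -216219 / 152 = -1422.49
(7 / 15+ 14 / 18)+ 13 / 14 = 1369 / 630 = 2.17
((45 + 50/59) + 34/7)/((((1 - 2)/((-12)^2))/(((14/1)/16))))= -376938/59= -6388.78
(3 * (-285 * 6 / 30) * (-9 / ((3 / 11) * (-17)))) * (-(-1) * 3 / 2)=-16929 / 34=-497.91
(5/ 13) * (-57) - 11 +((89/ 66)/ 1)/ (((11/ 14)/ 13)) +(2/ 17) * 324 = 2206603/ 80223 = 27.51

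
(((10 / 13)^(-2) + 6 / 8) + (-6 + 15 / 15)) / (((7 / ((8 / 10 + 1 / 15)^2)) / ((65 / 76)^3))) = -371293 / 2160585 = -0.17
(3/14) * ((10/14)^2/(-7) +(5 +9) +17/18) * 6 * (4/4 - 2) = -19.12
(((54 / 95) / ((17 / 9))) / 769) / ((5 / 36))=17496 / 6209675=0.00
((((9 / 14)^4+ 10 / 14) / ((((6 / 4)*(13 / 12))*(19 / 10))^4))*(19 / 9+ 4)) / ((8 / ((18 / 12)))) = 299208800000 / 26810272477443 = 0.01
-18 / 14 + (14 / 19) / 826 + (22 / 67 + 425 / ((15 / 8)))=225.71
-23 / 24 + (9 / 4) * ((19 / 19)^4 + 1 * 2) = 139 / 24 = 5.79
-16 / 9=-1.78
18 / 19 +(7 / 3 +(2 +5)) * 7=3778 / 57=66.28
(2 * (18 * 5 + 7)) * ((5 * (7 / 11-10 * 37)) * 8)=-31528880 / 11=-2866261.82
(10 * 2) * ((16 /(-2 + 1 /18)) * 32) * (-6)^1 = 221184 /7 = 31597.71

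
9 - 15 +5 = -1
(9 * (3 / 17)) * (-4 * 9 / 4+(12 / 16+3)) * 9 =-5103 / 68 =-75.04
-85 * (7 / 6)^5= -1428595 / 7776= -183.72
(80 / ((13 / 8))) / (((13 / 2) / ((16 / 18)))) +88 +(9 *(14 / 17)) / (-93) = 75870494 / 801567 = 94.65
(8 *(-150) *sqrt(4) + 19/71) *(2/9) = -533.27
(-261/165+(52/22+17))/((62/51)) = 24939/1705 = 14.63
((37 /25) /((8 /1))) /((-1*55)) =-37 /11000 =-0.00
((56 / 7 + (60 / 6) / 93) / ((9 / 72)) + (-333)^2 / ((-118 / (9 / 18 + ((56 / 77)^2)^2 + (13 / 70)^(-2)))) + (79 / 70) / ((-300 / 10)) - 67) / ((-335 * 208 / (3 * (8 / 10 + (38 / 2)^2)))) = 3590040888653632839 / 8236496888620000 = 435.87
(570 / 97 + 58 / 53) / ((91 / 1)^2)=35836 / 42572621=0.00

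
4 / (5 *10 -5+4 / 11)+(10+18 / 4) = 14559 / 998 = 14.59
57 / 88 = 0.65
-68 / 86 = -34 / 43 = -0.79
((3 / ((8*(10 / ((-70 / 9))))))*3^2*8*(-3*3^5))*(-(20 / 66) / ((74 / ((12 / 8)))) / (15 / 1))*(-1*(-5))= -25515 / 814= -31.35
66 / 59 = 1.12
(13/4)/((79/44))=143/79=1.81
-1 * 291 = -291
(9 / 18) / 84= 1 / 168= 0.01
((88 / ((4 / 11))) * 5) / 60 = 121 / 6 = 20.17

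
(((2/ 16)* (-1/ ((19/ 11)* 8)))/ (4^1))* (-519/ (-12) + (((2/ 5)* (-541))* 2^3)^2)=-3296806359/ 486400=-6777.97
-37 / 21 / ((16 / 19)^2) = -13357 / 5376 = -2.48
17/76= 0.22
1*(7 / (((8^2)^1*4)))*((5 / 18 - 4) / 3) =-469 / 13824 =-0.03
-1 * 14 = -14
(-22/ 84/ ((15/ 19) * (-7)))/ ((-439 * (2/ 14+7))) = -209/ 13828500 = -0.00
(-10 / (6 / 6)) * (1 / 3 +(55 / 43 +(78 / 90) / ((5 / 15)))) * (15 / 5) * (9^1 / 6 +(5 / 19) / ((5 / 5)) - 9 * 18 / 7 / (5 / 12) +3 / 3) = 10038171 / 1505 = 6669.88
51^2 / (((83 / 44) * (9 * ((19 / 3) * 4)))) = 9537 / 1577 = 6.05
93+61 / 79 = 7408 / 79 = 93.77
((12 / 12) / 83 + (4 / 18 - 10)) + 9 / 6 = -12349 / 1494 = -8.27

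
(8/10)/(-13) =-4/65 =-0.06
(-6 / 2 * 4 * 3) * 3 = -108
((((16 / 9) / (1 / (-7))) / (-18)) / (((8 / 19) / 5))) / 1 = 665 / 81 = 8.21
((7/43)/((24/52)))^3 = 753571/17173512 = 0.04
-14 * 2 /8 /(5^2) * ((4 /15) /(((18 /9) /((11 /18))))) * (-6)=77 /1125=0.07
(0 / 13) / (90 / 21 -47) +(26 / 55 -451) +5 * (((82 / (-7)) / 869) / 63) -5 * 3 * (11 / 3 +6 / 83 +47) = -192694923023 / 159040035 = -1211.61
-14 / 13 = -1.08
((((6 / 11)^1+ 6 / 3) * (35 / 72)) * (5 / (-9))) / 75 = -49 / 5346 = -0.01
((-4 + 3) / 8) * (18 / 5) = -9 / 20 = -0.45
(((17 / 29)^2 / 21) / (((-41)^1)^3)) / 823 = -289 / 1001766941763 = -0.00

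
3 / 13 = 0.23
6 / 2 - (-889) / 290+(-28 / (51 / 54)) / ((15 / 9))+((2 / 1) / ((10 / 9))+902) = 4397941 / 4930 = 892.08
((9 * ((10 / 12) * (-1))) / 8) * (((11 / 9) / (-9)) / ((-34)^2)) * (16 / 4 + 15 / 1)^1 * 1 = 1045 / 499392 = 0.00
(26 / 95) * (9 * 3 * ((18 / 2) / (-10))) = -3159 / 475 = -6.65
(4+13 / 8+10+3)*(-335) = -49915 / 8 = -6239.38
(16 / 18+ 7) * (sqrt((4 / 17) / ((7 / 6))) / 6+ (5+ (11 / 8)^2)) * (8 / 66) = 6.66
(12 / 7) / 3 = 4 / 7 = 0.57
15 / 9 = 5 / 3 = 1.67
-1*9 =-9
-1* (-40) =40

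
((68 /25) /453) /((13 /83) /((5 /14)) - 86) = -1411 /20106405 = -0.00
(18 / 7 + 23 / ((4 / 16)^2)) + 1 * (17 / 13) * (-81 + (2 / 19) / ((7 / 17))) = 458155 / 1729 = 264.98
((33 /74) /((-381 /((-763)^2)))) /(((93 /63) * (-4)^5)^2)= -2824101819 /9470191075328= -0.00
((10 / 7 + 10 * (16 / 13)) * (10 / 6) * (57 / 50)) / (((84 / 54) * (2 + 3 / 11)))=9405 / 1274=7.38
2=2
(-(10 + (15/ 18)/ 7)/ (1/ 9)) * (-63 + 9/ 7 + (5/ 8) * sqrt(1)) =4361775/ 784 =5563.49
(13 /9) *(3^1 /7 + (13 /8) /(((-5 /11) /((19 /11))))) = -20917 /2520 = -8.30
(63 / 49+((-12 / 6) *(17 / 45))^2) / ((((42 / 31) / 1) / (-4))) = -1631654 / 297675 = -5.48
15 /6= 5 /2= 2.50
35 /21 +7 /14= 13 /6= 2.17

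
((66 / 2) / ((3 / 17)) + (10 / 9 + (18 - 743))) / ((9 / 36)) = -19328 / 9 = -2147.56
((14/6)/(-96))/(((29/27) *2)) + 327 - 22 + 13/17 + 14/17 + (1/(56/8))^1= 67743357/220864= 306.72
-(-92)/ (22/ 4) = 184/ 11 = 16.73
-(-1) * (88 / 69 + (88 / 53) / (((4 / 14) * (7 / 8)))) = 28952 / 3657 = 7.92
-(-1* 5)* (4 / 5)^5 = 1024 / 625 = 1.64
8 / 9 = 0.89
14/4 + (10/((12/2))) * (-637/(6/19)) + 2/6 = -30223/9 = -3358.11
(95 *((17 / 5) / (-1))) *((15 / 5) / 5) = -969 / 5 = -193.80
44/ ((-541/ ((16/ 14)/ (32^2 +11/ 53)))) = -18656/ 205569721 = -0.00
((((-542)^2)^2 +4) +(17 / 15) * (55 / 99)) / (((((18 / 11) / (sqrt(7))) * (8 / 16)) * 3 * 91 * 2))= 25630294447087 * sqrt(7) / 132678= 511097432.40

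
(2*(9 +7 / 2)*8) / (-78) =-100 / 39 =-2.56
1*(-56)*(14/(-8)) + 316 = 414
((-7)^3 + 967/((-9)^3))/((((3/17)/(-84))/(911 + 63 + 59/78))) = 4542193213292/28431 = 159761992.66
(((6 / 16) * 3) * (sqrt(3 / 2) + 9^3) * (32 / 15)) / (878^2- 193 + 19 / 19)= 3 * sqrt(6) / 1926730 + 2187 / 963365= 0.00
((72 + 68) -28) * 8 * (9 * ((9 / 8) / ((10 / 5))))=4536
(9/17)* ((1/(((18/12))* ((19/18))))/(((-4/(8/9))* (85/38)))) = -48/1445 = -0.03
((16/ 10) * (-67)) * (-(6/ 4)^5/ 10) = 16281/ 200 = 81.40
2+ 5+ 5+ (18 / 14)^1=93 / 7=13.29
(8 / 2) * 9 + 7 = 43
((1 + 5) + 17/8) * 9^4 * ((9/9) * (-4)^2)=852930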